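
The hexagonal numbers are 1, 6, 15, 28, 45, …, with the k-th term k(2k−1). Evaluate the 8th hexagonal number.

120

8·(2·8 − 1) = 8·15 = 120.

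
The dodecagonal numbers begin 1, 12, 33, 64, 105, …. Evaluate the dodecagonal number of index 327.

533337

The 327th dodecagonal number is n(5n−4) with n = 327.
327·(5·327 − 4) = 327·1631 = 533337.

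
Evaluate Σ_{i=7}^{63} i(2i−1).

168511

Σ i(2i−1) = 2Σi² − Σi over i = 7..63.
Σi = 2016 − 21 = 1995 and Σi² = 85344 − 91 = 85253.
2·85253 − 1·1995 = 168511.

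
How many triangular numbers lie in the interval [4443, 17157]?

91

The n-th triangular number is n(n+1)/2.
Smallest index with value ≥ 4443: n = 94 (giving 4465).
Largest index with value ≤ 17157: n = 184 (giving 17020).
Indices 94 through 184: 91 terms.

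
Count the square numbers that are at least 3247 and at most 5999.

21

The n-th square number is n².
Smallest index with value ≥ 3247: n = 57 (giving 3249).
Largest index with value ≤ 5999: n = 77 (giving 5929).
Indices 57 through 77: 21 terms.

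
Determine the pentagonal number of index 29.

1247

29·(3·29 − 1)/2 = 29·86/2 = 29·43 = 1247.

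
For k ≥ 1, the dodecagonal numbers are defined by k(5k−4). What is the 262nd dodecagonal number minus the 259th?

7803

262·(5·262 − 4) = 342172 and 259·(5·259 − 4) = 334369.
Difference: 342172 − 334369 = 7803.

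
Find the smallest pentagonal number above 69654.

69876

Solve n(3n−1)/2 > 69654 for integer n.
The largest n with value ≤ 69654 is 215 (since 69230 ≤ 69654 < 69876), so the first above is n = 216, value 69876.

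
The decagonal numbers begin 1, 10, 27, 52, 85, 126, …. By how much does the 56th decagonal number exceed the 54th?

56·(4·56 − 3) = 12376 and 54·(4·54 − 3) = 11502.
Difference: 12376 − 11502 = 874.

874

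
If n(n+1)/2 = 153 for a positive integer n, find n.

Set n(n+1)/2 = 153, giving n² + n − 306 = 0.
So n = (-1 + 35) / 2 = 34/2 = 17.
Check: 17·18/2 = 153. ✓

17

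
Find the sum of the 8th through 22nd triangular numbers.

1940

Σ i(i+1)/2 = (Σi² + Σi) / 2 over i = 8..22.
Σi = 253 − 28 = 225 and Σi² = 3795 − 140 = 3655.
(1·3655 + 1·225) / 2 = 3880/2 = 1940.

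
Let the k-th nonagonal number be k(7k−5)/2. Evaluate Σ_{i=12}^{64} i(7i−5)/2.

Σ i(7i−5)/2 = (7Σi² − 5Σi) / 2 over i = 12..64.
Σi = 2080 − 66 = 2014 and Σi² = 89440 − 506 = 88934.
(7·88934 − 5·2014) / 2 = 612468/2 = 306234.

306234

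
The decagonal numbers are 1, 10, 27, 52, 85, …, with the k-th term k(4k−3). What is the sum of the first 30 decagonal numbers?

36425

Σ i(4i−3) = 4Σi² − 3Σi over i = 1..30.
Σi = 465 and Σi² = 9455.
4·9455 − 3·465 = 36425.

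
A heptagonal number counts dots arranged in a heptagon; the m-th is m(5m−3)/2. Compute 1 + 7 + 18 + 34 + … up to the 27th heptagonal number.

16758

Σ i(5i−3)/2 = (5Σi² − 3Σi) / 2 over i = 1..27.
Σi = 378 and Σi² = 6930.
(5·6930 − 3·378) / 2 = 33516/2 = 16758.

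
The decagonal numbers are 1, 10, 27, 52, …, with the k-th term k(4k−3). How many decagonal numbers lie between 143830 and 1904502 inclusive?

The n-th decagonal number is n(4n−3).
Smallest index with value ≥ 143830: n = 190 (giving 143830).
Largest index with value ≤ 1904502: n = 690 (giving 1902330).
Indices 190 through 690: 501 terms.

501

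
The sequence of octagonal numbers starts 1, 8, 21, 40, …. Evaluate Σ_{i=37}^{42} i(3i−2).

27663

Σ i(3i−2) = 3Σi² − 2Σi over i = 37..42.
Σi = 903 − 666 = 237 and Σi² = 25585 − 16206 = 9379.
3·9379 − 2·237 = 27663.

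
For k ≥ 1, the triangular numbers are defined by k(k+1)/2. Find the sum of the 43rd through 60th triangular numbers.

Σ i(i+1)/2 = (Σi² + Σi) / 2 over i = 43..60.
Σi = 1830 − 903 = 927 and Σi² = 73810 − 25585 = 48225.
(1·48225 + 1·927) / 2 = 49152/2 = 24576.

24576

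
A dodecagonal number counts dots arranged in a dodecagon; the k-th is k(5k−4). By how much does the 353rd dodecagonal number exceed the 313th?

133040

353·(5·353 − 4) = 621633 and 313·(5·313 − 4) = 488593.
Difference: 621633 − 488593 = 133040.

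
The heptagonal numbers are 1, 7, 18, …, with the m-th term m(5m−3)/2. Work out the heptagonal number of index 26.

1651

The 26th heptagonal number is n(5n−3)/2 with n = 26.
26·(5·26 − 3)/2 = 26·127/2 = 1651.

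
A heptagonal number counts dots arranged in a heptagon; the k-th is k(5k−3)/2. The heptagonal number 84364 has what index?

184

Set n(5n−3)/2 = 84364, giving 5n² − 3n − 168728 = 0.
The discriminant is 9 + 40·84364 = 3374569, and √3374569 = 1837.
So n = (3 + 1837) / 10 = 1840/10 = 184.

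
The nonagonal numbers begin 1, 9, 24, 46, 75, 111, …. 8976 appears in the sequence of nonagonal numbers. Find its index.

51

Set n(7n−5)/2 = 8976, giving 7n² − 5n − 17952 = 0.
The discriminant is 25 + 56·8976 = 502681, and √502681 = 709.
So n = (5 + 709) / 14 = 714/14 = 51.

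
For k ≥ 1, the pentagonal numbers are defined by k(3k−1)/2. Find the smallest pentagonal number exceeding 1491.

Solve n(3n−1)/2 > 1491 for integer n.
The largest n with value ≤ 1491 is 31 (since 1426 ≤ 1491 < 1520), so the first above is n = 32, value 1520.

1520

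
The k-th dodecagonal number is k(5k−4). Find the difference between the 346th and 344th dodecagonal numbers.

346·(5·346 − 4) = 597196 and 344·(5·344 − 4) = 590304.
Difference: 597196 − 590304 = 6892.

6892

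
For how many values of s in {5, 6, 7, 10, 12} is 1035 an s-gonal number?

s = 5: P(5, 26) = 1001 and P(5, 27) = 1080; 1035 is not s-gonal.
s = 6: P(6, 23) = 1035. ✓
s = 7: P(7, 20) = 970 and P(7, 21) = 1071; 1035 is not s-gonal.
s = 10: P(10, 16) = 976 and P(10, 17) = 1105; 1035 is not s-gonal.
s = 12: P(12, 14) = 924 and P(12, 15) = 1065; 1035 is not s-gonal.
Hits: s ∈ {6} → 1.

1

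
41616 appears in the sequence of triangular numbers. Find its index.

288

Set n(n+1)/2 = 41616, giving n² + n − 83232 = 0.
The discriminant is 1 + 8·41616 = 332929, and √332929 = 577.
So n = (-1 + 577) / 2 = 576/2 = 288.
Check: 288·289/2 = 41616. ✓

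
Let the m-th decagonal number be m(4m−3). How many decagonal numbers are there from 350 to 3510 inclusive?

The n-th decagonal number is n(4n−3).
Smallest index with value ≥ 350: n = 10 (giving 370).
Largest index with value ≤ 3510: n = 30 (giving 3510).
Indices 10 through 30: 21 terms.

21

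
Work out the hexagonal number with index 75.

11175

The 75th hexagonal number is n(2n−1) with n = 75.
75·(2·75 − 1) = 75·149 = 11175.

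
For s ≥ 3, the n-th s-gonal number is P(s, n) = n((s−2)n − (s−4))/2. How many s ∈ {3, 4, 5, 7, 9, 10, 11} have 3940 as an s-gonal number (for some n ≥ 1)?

s = 3: P(3, 88) = 3916 and P(3, 89) = 4005; 3940 is not s-gonal.
s = 4: P(4, 62) = 3844 and P(4, 63) = 3969; 3940 is not s-gonal.
s = 5: P(5, 51) = 3876 and P(5, 52) = 4030; 3940 is not s-gonal.
s = 7: P(7, 40) = 3940. ✓
s = 9: P(9, 33) = 3729 and P(9, 34) = 3961; 3940 is not s-gonal.
s = 10: P(10, 31) = 3751 and P(10, 32) = 4000; 3940 is not s-gonal.
s = 11: P(11, 29) = 3683 and P(11, 30) = 3945; 3940 is not s-gonal.
Hits: s ∈ {7} → 1.

1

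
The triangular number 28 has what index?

7

Set n(n+1)/2 = 28, giving n² + n − 56 = 0.
The discriminant is 1 + 8·28 = 225, and √225 = 15.
So n = (-1 + 15) / 2 = 14/2 = 7.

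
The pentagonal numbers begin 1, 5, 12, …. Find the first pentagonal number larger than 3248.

3290

Solve n(3n−1)/2 > 3248 for integer n.
The largest n with value ≤ 3248 is 46 (since 3151 ≤ 3248 < 3290), so the first above is n = 47, value 3290.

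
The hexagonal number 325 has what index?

13

Set n(2n−1) = 325, giving 2n² − n − 325 = 0.
The discriminant is 1 + 8·325 = 2601, and √2601 = 51.
So n = (1 + 51) / 4 = 52/4 = 13.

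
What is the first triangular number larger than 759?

Solve n(n+1)/2 > 759 for integer n.
The largest n with value ≤ 759 is 38 (since 741 ≤ 759 < 780), so the first above is n = 39, value 780.

780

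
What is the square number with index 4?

The 4th square number is n² with n = 4.
4² = 16.

16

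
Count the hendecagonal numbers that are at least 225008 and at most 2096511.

The n-th hendecagonal number is n(9n−7)/2.
Smallest index with value ≥ 225008: n = 224 (giving 225008).
Largest index with value ≤ 2096511: n = 682 (giving 2090671).
Indices 224 through 682: 459 terms.

459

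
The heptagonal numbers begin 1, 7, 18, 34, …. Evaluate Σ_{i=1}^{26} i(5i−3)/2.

14976

Σ i(5i−3)/2 = (5Σi² − 3Σi) / 2 over i = 1..26.
Σi = 351 and Σi² = 6201.
(5·6201 − 3·351) / 2 = 29952/2 = 14976.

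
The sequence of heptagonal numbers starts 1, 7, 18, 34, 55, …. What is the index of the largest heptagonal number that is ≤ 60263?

Solve n(5n−3)/2 ≤ 60263 for integer n.
n = 155 gives 59830 ≤ 60263, while n = 156 gives 60606 > 60263; so the answer is index 155.

155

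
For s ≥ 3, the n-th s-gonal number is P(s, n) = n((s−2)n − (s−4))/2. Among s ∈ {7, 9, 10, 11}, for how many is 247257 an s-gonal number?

1

s = 7: P(7, 314) = 246019 and P(7, 315) = 247590; 247257 is not s-gonal.
s = 9: P(9, 266) = 246981 and P(9, 267) = 248844; 247257 is not s-gonal.
s = 10: P(10, 249) = 247257. ✓
s = 11: P(11, 234) = 245583 and P(11, 235) = 247690; 247257 is not s-gonal.
Hits: s ∈ {10} → 1.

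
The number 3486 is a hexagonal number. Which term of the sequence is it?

42

Set n(2n−1) = 3486, giving 2n² − n − 3486 = 0.
The discriminant is 1 + 8·3486 = 27889, and √27889 = 167.
So n = (1 + 167) / 4 = 168/4 = 42.
Check: 42·(2·42 − 1) = 3486. ✓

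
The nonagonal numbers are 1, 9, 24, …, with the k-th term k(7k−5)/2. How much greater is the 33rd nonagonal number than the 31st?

443

33·(7·33 − 5)/2 = 3729 and 31·(7·31 − 5)/2 = 3286.
Difference: 3729 − 3286 = 443.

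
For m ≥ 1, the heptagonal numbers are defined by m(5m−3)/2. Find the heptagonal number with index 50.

50·(5·50 − 3)/2 = 50·247/2 = 6175.

6175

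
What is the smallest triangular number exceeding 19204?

19306

Solve n(n+1)/2 > 19204 for integer n.
The largest n with value ≤ 19204 is 195 (since 19110 ≤ 19204 < 19306), so the first above is n = 196, value 19306.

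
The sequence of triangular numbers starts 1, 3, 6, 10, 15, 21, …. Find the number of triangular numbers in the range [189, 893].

The n-th triangular number is n(n+1)/2.
Smallest index with value ≥ 189: n = 19 (giving 190).
Largest index with value ≤ 893: n = 41 (giving 861).
Indices 19 through 41: 23 terms.

23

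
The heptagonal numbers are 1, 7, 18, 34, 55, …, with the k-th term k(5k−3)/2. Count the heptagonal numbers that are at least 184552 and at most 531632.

190

The n-th heptagonal number is n(5n−3)/2.
Smallest index with value ≥ 184552: n = 272 (giving 184552).
Largest index with value ≤ 531632: n = 461 (giving 530611).
Indices 272 through 461: 190 terms.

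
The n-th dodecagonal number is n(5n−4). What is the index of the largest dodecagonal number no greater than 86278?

131

Solve n(5n−4) ≤ 86278 for integer n.
n = 131 gives 85281 ≤ 86278, while n = 132 gives 86592 > 86278; so the answer is index 131.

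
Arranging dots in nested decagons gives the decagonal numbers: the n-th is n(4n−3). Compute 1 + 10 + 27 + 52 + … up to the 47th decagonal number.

Σ i(4i−3) = 4Σi² − 3Σi over i = 1..47.
Σi = 1128 and Σi² = 35720.
4·35720 − 3·1128 = 139496.

139496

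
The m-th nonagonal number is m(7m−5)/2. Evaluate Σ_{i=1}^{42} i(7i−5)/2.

Σ i(7i−5)/2 = (7Σi² − 5Σi) / 2 over i = 1..42.
Σi = 903 and Σi² = 25585.
(7·25585 − 5·903) / 2 = 174580/2 = 87290.

87290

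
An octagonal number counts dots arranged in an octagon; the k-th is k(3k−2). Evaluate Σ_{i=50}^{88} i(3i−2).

566475

Σ i(3i−2) = 3Σi² − 2Σi over i = 50..88.
Σi = 3916 − 1225 = 2691 and Σi² = 231044 − 40425 = 190619.
3·190619 − 2·2691 = 566475.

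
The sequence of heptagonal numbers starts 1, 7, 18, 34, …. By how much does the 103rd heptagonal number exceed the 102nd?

511

Consecutive heptagonal numbers differ by 5n − 4: here 5·103 − 4 = 511.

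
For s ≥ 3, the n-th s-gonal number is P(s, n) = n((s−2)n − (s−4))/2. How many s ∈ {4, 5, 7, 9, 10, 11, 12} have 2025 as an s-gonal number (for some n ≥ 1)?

s = 4: P(4, 45) = 2025. ✓
s = 5: P(5, 36) = 1926 and P(5, 37) = 2035; 2025 is not s-gonal.
s = 7: P(7, 28) = 1918 and P(7, 29) = 2059; 2025 is not s-gonal.
s = 9: P(9, 24) = 1956 and P(9, 25) = 2125; 2025 is not s-gonal.
s = 10: P(10, 22) = 1870 and P(10, 23) = 2047; 2025 is not s-gonal.
s = 11: P(11, 21) = 1911 and P(11, 22) = 2101; 2025 is not s-gonal.
s = 12: P(12, 20) = 1920 and P(12, 21) = 2121; 2025 is not s-gonal.
Hits: s ∈ {4} → 1.

1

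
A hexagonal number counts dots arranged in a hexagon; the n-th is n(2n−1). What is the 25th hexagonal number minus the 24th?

Consecutive hexagonal numbers differ by 4n − 3: here 4·25 − 3 = 97.

97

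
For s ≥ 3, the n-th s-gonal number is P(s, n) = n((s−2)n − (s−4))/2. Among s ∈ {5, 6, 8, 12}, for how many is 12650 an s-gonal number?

s = 5: P(5, 92) = 12650. ✓
s = 6: P(6, 79) = 12403 and P(6, 80) = 12720; 12650 is not s-gonal.
s = 8: P(8, 65) = 12545 and P(8, 66) = 12936; 12650 is not s-gonal.
s = 12: P(12, 50) = 12300 and P(12, 51) = 12801; 12650 is not s-gonal.
Hits: s ∈ {5} → 1.

1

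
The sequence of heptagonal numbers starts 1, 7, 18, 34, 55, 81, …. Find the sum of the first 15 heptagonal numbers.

2920

Σ i(5i−3)/2 = (5Σi² − 3Σi) / 2 over i = 1..15.
Σi = 120 and Σi² = 1240.
(5·1240 − 3·120) / 2 = 5840/2 = 2920.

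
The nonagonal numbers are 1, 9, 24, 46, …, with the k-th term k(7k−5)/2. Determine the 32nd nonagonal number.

3504

The 32nd nonagonal number is n(7n−5)/2 with n = 32.
32·(7·32 − 5)/2 = 32·219/2 = 3504.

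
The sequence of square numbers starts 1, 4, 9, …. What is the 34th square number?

The 34th square number is n² with n = 34.
34² = 1156.

1156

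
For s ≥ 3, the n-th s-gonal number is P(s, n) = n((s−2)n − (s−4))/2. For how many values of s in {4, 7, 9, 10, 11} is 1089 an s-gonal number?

s = 4: P(4, 33) = 1089. ✓
s = 7: P(7, 21) = 1071 and P(7, 22) = 1177; 1089 is not s-gonal.
s = 9: P(9, 18) = 1089. ✓
s = 10: P(10, 16) = 976 and P(10, 17) = 1105; 1089 is not s-gonal.
s = 11: P(11, 15) = 960 and P(11, 16) = 1096; 1089 is not s-gonal.
Hits: s ∈ {4, 9} → 2.

2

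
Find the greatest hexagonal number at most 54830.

54285

Solve n(2n−1) ≤ 54830 for integer n.
n = 165 gives 54285 ≤ 54830, while n = 166 gives 54946 > 54830; so the answer is 54285.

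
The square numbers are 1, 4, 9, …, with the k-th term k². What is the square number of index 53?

2809

The 53rd square number is n² with n = 53.
53² = 2809.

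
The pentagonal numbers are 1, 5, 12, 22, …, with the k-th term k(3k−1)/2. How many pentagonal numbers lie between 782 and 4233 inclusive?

31

The n-th pentagonal number is n(3n−1)/2.
Smallest index with value ≥ 782: n = 23 (giving 782).
Largest index with value ≤ 4233: n = 53 (giving 4187).
Indices 23 through 53: 31 terms.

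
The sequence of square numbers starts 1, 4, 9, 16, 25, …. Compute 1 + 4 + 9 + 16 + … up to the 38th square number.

Σ_{i=1}^{38} i² = 38·39·77/6 = 19019.

19019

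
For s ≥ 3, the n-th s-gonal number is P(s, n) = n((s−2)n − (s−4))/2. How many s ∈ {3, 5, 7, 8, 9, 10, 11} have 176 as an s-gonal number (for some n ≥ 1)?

2

s = 3: P(3, 18) = 171 and P(3, 19) = 190; 176 is not s-gonal.
s = 5: P(5, 11) = 176. ✓
s = 7: P(7, 8) = 148 and P(7, 9) = 189; 176 is not s-gonal.
s = 8: P(8, 8) = 176. ✓
s = 9: P(9, 7) = 154 and P(9, 8) = 204; 176 is not s-gonal.
s = 10: P(10, 7) = 175 and P(10, 8) = 232; 176 is not s-gonal.
s = 11: P(11, 6) = 141 and P(11, 7) = 196; 176 is not s-gonal.
Hits: s ∈ {5, 8} → 2.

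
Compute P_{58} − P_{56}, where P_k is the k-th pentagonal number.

58·(3·58 − 1)/2 = 5017 and 56·(3·56 − 1)/2 = 4676.
Difference: 5017 − 4676 = 341.

341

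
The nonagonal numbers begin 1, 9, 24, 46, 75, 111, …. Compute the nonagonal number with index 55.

10450

The 55th nonagonal number is n(7n−5)/2 with n = 55.
55·(7·55 − 5)/2 = 55·380/2 = 55·190 = 10450.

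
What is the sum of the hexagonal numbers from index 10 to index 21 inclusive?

Σ i(2i−1) = 2Σi² − Σi over i = 10..21.
Σi = 231 − 45 = 186 and Σi² = 3311 − 285 = 3026.
2·3026 − 1·186 = 5866.

5866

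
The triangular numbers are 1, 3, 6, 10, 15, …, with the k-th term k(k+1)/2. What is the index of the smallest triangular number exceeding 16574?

Solve n(n+1)/2 > 16574 for integer n.
The largest n with value ≤ 16574 is 181 (since 16471 ≤ 16574 < 16653), so the first above is n = 182, value 16653.

182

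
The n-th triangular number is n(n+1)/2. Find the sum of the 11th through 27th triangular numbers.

3434

Σ i(i+1)/2 = (Σi² + Σi) / 2 over i = 11..27.
Σi = 378 − 55 = 323 and Σi² = 6930 − 385 = 6545.
(1·6545 + 1·323) / 2 = 6868/2 = 3434.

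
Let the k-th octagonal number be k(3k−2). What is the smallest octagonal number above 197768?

199176

Solve n(3n−2) > 197768 for integer n.
The largest n with value ≤ 197768 is 257 (since 197633 ≤ 197768 < 199176), so the first above is n = 258, value 199176.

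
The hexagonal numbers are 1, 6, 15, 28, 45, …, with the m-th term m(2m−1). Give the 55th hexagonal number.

5995

55·(2·55 − 1) = 55·109 = 5995.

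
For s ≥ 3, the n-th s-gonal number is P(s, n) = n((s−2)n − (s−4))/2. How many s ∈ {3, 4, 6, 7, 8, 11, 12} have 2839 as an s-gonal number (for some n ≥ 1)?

s = 3: P(3, 74) = 2775 and P(3, 75) = 2850; 2839 is not s-gonal.
s = 4: P(4, 53) = 2809 and P(4, 54) = 2916; 2839 is not s-gonal.
s = 6: P(6, 37) = 2701 and P(6, 38) = 2850; 2839 is not s-gonal.
s = 7: P(7, 34) = 2839. ✓
s = 8: P(8, 31) = 2821 and P(8, 32) = 3008; 2839 is not s-gonal.
s = 11: P(11, 25) = 2725 and P(11, 26) = 2951; 2839 is not s-gonal.
s = 12: P(12, 24) = 2784 and P(12, 25) = 3025; 2839 is not s-gonal.
Hits: s ∈ {7} → 1.

1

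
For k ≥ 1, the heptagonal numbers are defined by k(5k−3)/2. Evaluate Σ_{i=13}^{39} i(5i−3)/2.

Σ i(5i−3)/2 = (5Σi² − 3Σi) / 2 over i = 13..39.
Σi = 780 − 78 = 702 and Σi² = 20540 − 650 = 19890.
(5·19890 − 3·702) / 2 = 97344/2 = 48672.

48672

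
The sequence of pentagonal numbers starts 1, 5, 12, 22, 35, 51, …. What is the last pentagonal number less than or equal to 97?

Solve n(3n−1)/2 ≤ 97 for integer n.
n = 8 gives 92 ≤ 97, while n = 9 gives 117 > 97; so the answer is 92.

92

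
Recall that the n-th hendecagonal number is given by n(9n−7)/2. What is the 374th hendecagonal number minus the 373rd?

Consecutive hendecagonal numbers differ by 9n − 8: here 9·374 − 8 = 3358.

3358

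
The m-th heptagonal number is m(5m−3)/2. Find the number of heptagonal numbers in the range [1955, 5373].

The n-th heptagonal number is n(5n−3)/2.
Smallest index with value ≥ 1955: n = 29 (giving 2059).
Largest index with value ≤ 5373: n = 46 (giving 5221).
Indices 29 through 46: 18 terms.

18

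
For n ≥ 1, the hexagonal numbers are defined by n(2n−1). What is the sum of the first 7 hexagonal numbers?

252

Σ i(2i−1) = 2Σi² − Σi over i = 1..7.
Σi = 28 and Σi² = 140.
2·140 − 1·28 = 252.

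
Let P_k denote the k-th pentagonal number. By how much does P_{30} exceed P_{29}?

88

Consecutive pentagonal numbers differ by 3n − 2: here 3·30 − 2 = 88.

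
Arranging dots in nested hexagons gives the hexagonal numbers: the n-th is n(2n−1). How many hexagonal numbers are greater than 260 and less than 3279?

The n-th hexagonal number is n(2n−1).
Smallest index with value > 260: n = 12 (giving 276).
Largest index with value < 3279: n = 40 (giving 3160).
Indices 12 through 40: 29 terms.

29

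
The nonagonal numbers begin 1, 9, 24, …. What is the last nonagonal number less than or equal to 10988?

10836

Solve n(7n−5)/2 ≤ 10988 for integer n.
n = 56 gives 10836 ≤ 10988, while n = 57 gives 11229 > 10988; so the answer is 10836.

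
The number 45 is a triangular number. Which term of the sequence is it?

Set n(n+1)/2 = 45, giving n² + n − 90 = 0.
So n = (-1 + 19) / 2 = 18/2 = 9.

9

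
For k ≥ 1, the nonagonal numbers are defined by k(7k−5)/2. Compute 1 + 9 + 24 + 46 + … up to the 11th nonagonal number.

Σ i(7i−5)/2 = (7Σi² − 5Σi) / 2 over i = 1..11.
Σi = 66 and Σi² = 506.
(7·506 − 5·66) / 2 = 3212/2 = 1606.

1606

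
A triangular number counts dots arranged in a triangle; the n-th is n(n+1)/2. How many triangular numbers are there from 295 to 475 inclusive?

7

The n-th triangular number is n(n+1)/2.
Smallest index with value ≥ 295: n = 24 (giving 300).
Largest index with value ≤ 475: n = 30 (giving 465).
Indices 24 through 30: 7 terms.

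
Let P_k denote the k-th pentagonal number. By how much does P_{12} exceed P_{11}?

34

Consecutive pentagonal numbers differ by 3n − 2: here 3·12 − 2 = 34.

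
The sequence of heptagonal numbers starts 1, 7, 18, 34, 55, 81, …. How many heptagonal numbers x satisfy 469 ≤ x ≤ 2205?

The n-th heptagonal number is n(5n−3)/2.
Smallest index with value ≥ 469: n = 14 (giving 469).
Largest index with value ≤ 2205: n = 30 (giving 2205).
Indices 14 through 30: 17 terms.

17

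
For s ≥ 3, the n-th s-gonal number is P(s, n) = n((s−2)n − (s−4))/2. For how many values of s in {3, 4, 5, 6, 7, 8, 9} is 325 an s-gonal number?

3

s = 3: P(3, 25) = 325. ✓
s = 4: P(4, 18) = 324 and P(4, 19) = 361; 325 is not s-gonal.
s = 5: P(5, 14) = 287 and P(5, 15) = 330; 325 is not s-gonal.
s = 6: P(6, 13) = 325. ✓
s = 7: P(7, 11) = 286 and P(7, 12) = 342; 325 is not s-gonal.
s = 8: P(8, 10) = 280 and P(8, 11) = 341; 325 is not s-gonal.
s = 9: P(9, 10) = 325. ✓
Hits: s ∈ {3, 6, 9} → 3.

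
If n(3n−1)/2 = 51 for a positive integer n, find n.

6

Set n(3n−1)/2 = 51, giving 3n² − n − 102 = 0.
The discriminant is 1 + 24·51 = 1225, and √1225 = 35.
So n = (1 + 35) / 6 = 36/6 = 6.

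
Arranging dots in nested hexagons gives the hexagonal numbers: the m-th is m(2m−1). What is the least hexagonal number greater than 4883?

Solve n(2n−1) > 4883 for integer n.
The largest n with value ≤ 4883 is 49 (since 4753 ≤ 4883 < 4950), so the first above is n = 50, value 4950.

4950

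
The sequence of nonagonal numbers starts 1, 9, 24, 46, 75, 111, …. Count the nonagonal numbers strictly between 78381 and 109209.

26

The n-th nonagonal number is n(7n−5)/2.
Smallest index with value > 78381: n = 151 (giving 79426).
Largest index with value < 109209: n = 176 (giving 107976).
Indices 151 through 176: 26 terms.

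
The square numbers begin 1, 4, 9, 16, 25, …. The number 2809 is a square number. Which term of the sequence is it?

We need n² = 2809, so n = √2809 = 53.

53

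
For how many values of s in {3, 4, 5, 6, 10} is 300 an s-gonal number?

s = 3: P(3, 24) = 300. ✓
s = 4: P(4, 17) = 289 and P(4, 18) = 324; 300 is not s-gonal.
s = 5: P(5, 14) = 287 and P(5, 15) = 330; 300 is not s-gonal.
s = 6: P(6, 12) = 276 and P(6, 13) = 325; 300 is not s-gonal.
s = 10: P(10, 9) = 297 and P(10, 10) = 370; 300 is not s-gonal.
Hits: s ∈ {3} → 1.

1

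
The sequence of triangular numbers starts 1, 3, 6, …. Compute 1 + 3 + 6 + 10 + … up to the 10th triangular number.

Σ i(i+1)/2 = (Σi² + Σi) / 2 over i = 1..10.
Σi = 55 and Σi² = 385.
(1·385 + 1·55) / 2 = 440/2 = 220.

220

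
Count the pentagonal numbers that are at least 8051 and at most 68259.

140

The n-th pentagonal number is n(3n−1)/2.
Smallest index with value ≥ 8051: n = 74 (giving 8177).
Largest index with value ≤ 68259: n = 213 (giving 67947).
Indices 74 through 213: 140 terms.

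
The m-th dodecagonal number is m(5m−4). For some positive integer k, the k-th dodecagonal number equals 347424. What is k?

Set n(5n−4) = 347424, giving 5n² − 4n − 347424 = 0.
The discriminant is 16 + 20·347424 = 6948496, and √6948496 = 2636.
So n = (4 + 2636) / 10 = 2640/10 = 264.

264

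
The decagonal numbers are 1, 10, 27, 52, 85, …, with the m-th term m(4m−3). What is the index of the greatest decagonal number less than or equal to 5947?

38

Solve n(4n−3) ≤ 5947 for integer n.
n = 38 gives 5662 ≤ 5947, while n = 39 gives 5967 > 5947; so the answer is index 38.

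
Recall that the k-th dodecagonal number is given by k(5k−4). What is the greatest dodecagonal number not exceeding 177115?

Solve n(5n−4) ≤ 177115 for integer n.
n = 188 gives 175968 ≤ 177115, while n = 189 gives 177849 > 177115; so the answer is 175968.

175968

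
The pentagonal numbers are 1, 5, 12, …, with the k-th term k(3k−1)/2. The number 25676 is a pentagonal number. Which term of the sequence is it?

Set n(3n−1)/2 = 25676, giving 3n² − n − 51352 = 0.
So n = (1 + 785) / 6 = 786/6 = 131.

131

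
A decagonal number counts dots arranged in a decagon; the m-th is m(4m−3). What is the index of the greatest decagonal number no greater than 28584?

84

Solve n(4n−3) ≤ 28584 for integer n.
n = 84 gives 27972 ≤ 28584, while n = 85 gives 28645 > 28584; so the answer is index 84.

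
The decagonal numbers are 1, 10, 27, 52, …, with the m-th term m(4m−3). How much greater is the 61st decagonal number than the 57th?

1876

61·(4·61 − 3) = 14701 and 57·(4·57 − 3) = 12825.
Difference: 14701 − 12825 = 1876.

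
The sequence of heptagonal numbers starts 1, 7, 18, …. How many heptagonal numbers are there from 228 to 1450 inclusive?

The n-th heptagonal number is n(5n−3)/2.
Smallest index with value ≥ 228: n = 10 (giving 235).
Largest index with value ≤ 1450: n = 24 (giving 1404).
Indices 10 through 24: 15 terms.

15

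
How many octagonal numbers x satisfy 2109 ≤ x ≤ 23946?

63

The n-th octagonal number is n(3n−2).
Smallest index with value ≥ 2109: n = 27 (giving 2133).
Largest index with value ≤ 23946: n = 89 (giving 23585).
Indices 27 through 89: 63 terms.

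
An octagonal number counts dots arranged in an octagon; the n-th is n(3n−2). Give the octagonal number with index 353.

373121

The 353rd octagonal number is n(3n−2) with n = 353.
353·(3·353 − 2) = 353·1057 = 373121.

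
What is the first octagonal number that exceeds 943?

1045

Solve n(3n−2) > 943 for integer n.
The largest n with value ≤ 943 is 18 (since 936 ≤ 943 < 1045), so the first above is n = 19, value 1045.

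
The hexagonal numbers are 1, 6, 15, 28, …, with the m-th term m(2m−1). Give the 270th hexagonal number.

145530

The 270th hexagonal number is n(2n−1) with n = 270.
270·(2·270 − 1) = 270·539 = 145530.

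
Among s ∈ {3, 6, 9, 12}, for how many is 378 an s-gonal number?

2

s = 3: P(3, 27) = 378. ✓
s = 6: P(6, 14) = 378. ✓
s = 9: P(9, 10) = 325 and P(9, 11) = 396; 378 is not s-gonal.
s = 12: P(12, 9) = 369 and P(12, 10) = 460; 378 is not s-gonal.
Hits: s ∈ {3, 6} → 2.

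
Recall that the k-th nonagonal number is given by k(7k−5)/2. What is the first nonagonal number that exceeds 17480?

Solve n(7n−5)/2 > 17480 for integer n.
The largest n with value ≤ 17480 is 71 (since 17466 ≤ 17480 < 17964), so the first above is n = 72, value 17964.

17964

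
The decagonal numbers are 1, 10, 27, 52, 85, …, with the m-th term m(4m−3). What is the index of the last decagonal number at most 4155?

32

Solve n(4n−3) ≤ 4155 for integer n.
n = 32 gives 4000 ≤ 4155, while n = 33 gives 4257 > 4155; so the answer is index 32.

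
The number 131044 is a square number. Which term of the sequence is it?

362

We need n² = 131044, so n = √131044 = 362.
Check: 362² = 131044. ✓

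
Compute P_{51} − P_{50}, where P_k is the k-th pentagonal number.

Consecutive pentagonal numbers differ by 3n − 2: here 3·51 − 2 = 151.

151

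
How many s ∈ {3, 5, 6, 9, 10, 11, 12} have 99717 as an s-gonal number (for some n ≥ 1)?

s = 3: P(3, 446) = 99681 and P(3, 447) = 100128; 99717 is not s-gonal.
s = 5: P(5, 258) = 99717. ✓
s = 6: P(6, 223) = 99235 and P(6, 224) = 100128; 99717 is not s-gonal.
s = 9: P(9, 169) = 99541 and P(9, 170) = 100725; 99717 is not s-gonal.
s = 10: P(10, 158) = 99382 and P(10, 159) = 100647; 99717 is not s-gonal.
s = 11: P(11, 149) = 99383 and P(11, 150) = 100725; 99717 is not s-gonal.
s = 12: P(12, 141) = 98841 and P(12, 142) = 100252; 99717 is not s-gonal.
Hits: s ∈ {5} → 1.

1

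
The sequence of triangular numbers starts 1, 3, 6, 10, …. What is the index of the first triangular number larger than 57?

Solve n(n+1)/2 > 57 for integer n.
The largest n with value ≤ 57 is 10 (since 55 ≤ 57 < 66), so the first above is n = 11, value 66.

11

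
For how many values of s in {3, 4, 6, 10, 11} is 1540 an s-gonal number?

s = 3: P(3, 55) = 1540. ✓
s = 4: P(4, 39) = 1521 and P(4, 40) = 1600; 1540 is not s-gonal.
s = 6: P(6, 28) = 1540. ✓
s = 10: P(10, 20) = 1540. ✓
s = 11: P(11, 18) = 1395 and P(11, 19) = 1558; 1540 is not s-gonal.
Hits: s ∈ {3, 6, 10} → 3.

3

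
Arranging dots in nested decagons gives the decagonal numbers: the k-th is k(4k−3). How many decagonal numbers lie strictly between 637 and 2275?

11

The n-th decagonal number is n(4n−3).
Smallest index with value > 637: n = 14 (giving 742).
Largest index with value < 2275: n = 24 (giving 2232).
Indices 14 through 24: 11 terms.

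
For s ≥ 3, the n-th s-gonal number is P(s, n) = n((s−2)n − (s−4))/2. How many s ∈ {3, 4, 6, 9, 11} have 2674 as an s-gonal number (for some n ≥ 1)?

s = 3: P(3, 72) = 2628 and P(3, 73) = 2701; 2674 is not s-gonal.
s = 4: P(4, 51) = 2601 and P(4, 52) = 2704; 2674 is not s-gonal.
s = 6: P(6, 36) = 2556 and P(6, 37) = 2701; 2674 is not s-gonal.
s = 9: P(9, 28) = 2674. ✓
s = 11: P(11, 24) = 2508 and P(11, 25) = 2725; 2674 is not s-gonal.
Hits: s ∈ {9} → 1.

1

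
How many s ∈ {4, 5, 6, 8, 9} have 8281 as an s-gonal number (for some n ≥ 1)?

s = 4: P(4, 91) = 8281. ✓
s = 5: P(5, 74) = 8177 and P(5, 75) = 8400; 8281 is not s-gonal.
s = 6: P(6, 64) = 8128 and P(6, 65) = 8385; 8281 is not s-gonal.
s = 8: P(8, 52) = 8008 and P(8, 53) = 8321; 8281 is not s-gonal.
s = 9: P(9, 49) = 8281. ✓
Hits: s ∈ {4, 9} → 2.

2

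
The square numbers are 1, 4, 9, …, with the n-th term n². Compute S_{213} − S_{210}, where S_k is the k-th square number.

1269

213² = 45369 and 210² = 44100.
Difference: 45369 − 44100 = 1269.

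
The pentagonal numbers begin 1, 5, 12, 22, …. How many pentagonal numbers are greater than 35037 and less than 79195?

The n-th pentagonal number is n(3n−1)/2.
Smallest index with value > 35037: n = 154 (giving 35497).
Largest index with value < 79195: n = 229 (giving 78547).
Indices 154 through 229: 76 terms.

76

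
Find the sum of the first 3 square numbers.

Σ_{i=1}^{3} i² = 3·4·7/6 = 14.

14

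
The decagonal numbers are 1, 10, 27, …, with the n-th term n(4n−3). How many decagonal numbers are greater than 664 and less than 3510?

The n-th decagonal number is n(4n−3).
Smallest index with value > 664: n = 14 (giving 742).
Largest index with value < 3510: n = 29 (giving 3277).
Indices 14 through 29: 16 terms.

16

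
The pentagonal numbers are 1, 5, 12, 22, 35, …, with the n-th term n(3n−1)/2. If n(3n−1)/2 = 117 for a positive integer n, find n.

9

Set n(3n−1)/2 = 117, giving 3n² − n − 234 = 0.
So n = (1 + 53) / 6 = 54/6 = 9.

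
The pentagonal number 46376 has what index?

Set n(3n−1)/2 = 46376, giving 3n² − n − 92752 = 0.
The discriminant is 1 + 24·46376 = 1113025, and √1113025 = 1055.
So n = (1 + 1055) / 6 = 1056/6 = 176.

176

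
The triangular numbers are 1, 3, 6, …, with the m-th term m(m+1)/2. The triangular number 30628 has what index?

247

Set n(n+1)/2 = 30628, giving n² + n − 61256 = 0.
The discriminant is 1 + 8·30628 = 245025, and √245025 = 495.
So n = (-1 + 495) / 2 = 494/2 = 247.
Check: 247·248/2 = 30628. ✓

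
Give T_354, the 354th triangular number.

62835

The 354th triangular number is n(n+1)/2 with n = 354.
354·355/2 = 125670/2 = 62835.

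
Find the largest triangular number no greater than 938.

Solve n(n+1)/2 ≤ 938 for integer n.
n = 42 gives 903 ≤ 938, while n = 43 gives 946 > 938; so the answer is 903.

903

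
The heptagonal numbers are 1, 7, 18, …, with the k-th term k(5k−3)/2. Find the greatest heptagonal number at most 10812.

Solve n(5n−3)/2 ≤ 10812 for integer n.
n = 66 gives 10791 ≤ 10812, while n = 67 gives 11122 > 10812; so the answer is 10791.

10791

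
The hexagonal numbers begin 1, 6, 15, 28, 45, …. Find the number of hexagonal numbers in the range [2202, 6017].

22

The n-th hexagonal number is n(2n−1).
Smallest index with value ≥ 2202: n = 34 (giving 2278).
Largest index with value ≤ 6017: n = 55 (giving 5995).
Indices 34 through 55: 22 terms.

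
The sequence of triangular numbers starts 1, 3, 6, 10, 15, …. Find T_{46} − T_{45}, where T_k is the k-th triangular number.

Consecutive triangular numbers differ by n: T_{46} − T_{45} = 46.

46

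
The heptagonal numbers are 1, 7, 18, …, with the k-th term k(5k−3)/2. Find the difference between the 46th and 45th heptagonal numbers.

226

Consecutive heptagonal numbers differ by 5n − 4: here 5·46 − 4 = 226.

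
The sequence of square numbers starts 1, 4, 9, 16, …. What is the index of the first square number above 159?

13

Solve n² > 159 for integer n.
The largest n with value ≤ 159 is 12 (since 144 ≤ 159 < 169), so the first above is n = 13, value 169.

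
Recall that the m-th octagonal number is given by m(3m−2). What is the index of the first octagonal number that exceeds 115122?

197

Solve n(3n−2) > 115122 for integer n.
The largest n with value ≤ 115122 is 196 (since 114856 ≤ 115122 < 116033), so the first above is n = 197, value 116033.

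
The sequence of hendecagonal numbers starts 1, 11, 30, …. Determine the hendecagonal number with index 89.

89·(9·89 − 7)/2 = 89·794/2 = 89·397 = 35333.

35333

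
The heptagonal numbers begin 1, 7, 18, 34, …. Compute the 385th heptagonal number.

The 385th heptagonal number is n(5n−3)/2 with n = 385.
385·(5·385 − 3)/2 = 385·1922/2 = 385·961 = 369985.

369985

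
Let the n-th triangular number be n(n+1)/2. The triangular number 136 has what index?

Set n(n+1)/2 = 136, giving n² + n − 272 = 0.
The discriminant is 1 + 8·136 = 1089, and √1089 = 33.
So n = (-1 + 33) / 2 = 32/2 = 16.

16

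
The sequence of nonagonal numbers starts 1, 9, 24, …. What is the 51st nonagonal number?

The 51st nonagonal number is n(7n−5)/2 with n = 51.
51·(7·51 − 5)/2 = 51·352/2 = 51·176 = 8976.

8976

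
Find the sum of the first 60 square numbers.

73810

Σ_{i=1}^{60} i² = 60·61·121/6 = 73810.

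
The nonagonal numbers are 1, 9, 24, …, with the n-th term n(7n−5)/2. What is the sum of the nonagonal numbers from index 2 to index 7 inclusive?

419

Σ i(7i−5)/2 = (7Σi² − 5Σi) / 2 over i = 2..7.
Σi = 28 − 1 = 27 and Σi² = 140 − 1 = 139.
(7·139 − 5·27) / 2 = 838/2 = 419.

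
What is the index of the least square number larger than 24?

Solve n² > 24 for integer n.
The largest n with value ≤ 24 is 4 (since 16 ≤ 24 < 25), so the first above is n = 5, value 25.

5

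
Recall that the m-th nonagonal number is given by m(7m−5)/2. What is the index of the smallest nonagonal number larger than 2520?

28

Solve n(7n−5)/2 > 2520 for integer n.
The largest n with value ≤ 2520 is 27 (since 2484 ≤ 2520 < 2674), so the first above is n = 28, value 2674.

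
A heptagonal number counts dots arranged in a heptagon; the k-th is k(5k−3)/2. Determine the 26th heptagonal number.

1651

26·(5·26 − 3)/2 = 26·127/2 = 1651.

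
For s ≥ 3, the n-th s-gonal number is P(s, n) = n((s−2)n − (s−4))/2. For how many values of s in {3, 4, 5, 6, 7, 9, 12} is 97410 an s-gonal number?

1

s = 3: P(3, 440) = 97020 and P(3, 441) = 97461; 97410 is not s-gonal.
s = 4: P(4, 312) = 97344 and P(4, 313) = 97969; 97410 is not s-gonal.
s = 5: P(5, 255) = 97410. ✓
s = 6: P(6, 220) = 96580 and P(6, 221) = 97461; 97410 is not s-gonal.
s = 7: P(7, 197) = 96727 and P(7, 198) = 97713; 97410 is not s-gonal.
s = 9: P(9, 167) = 97194 and P(9, 168) = 98364; 97410 is not s-gonal.
s = 12: P(12, 139) = 96049 and P(12, 140) = 97440; 97410 is not s-gonal.
Hits: s ∈ {5} → 1.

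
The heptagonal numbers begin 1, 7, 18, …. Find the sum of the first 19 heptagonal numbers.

5890

Σ i(5i−3)/2 = (5Σi² − 3Σi) / 2 over i = 1..19.
Σi = 190 and Σi² = 2470.
(5·2470 − 3·190) / 2 = 11780/2 = 5890.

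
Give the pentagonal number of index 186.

The 186th pentagonal number is n(3n−1)/2 with n = 186.
186·(3·186 − 1)/2 = 186·557/2 = 51801.

51801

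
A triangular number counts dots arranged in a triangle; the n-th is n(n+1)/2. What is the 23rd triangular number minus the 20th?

66

23·24/2 = 276 and 20·21/2 = 210.
Difference: 276 − 210 = 66.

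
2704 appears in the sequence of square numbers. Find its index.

We need n² = 2704, so n = √2704 = 52.

52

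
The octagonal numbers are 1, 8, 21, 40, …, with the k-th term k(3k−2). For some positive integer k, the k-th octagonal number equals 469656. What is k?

Set n(3n−2) = 469656, giving 3n² − 2n − 469656 = 0.
So n = (2 + 2374) / 6 = 2376/6 = 396.

396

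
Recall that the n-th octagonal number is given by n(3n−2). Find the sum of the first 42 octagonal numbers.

74949

Σ i(3i−2) = 3Σi² − 2Σi over i = 1..42.
Σi = 903 and Σi² = 25585.
3·25585 − 2·903 = 74949.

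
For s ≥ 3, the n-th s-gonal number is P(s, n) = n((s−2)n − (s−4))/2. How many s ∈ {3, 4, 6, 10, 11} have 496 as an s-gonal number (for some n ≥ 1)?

2

s = 3: P(3, 31) = 496. ✓
s = 4: P(4, 22) = 484 and P(4, 23) = 529; 496 is not s-gonal.
s = 6: P(6, 16) = 496. ✓
s = 10: P(10, 11) = 451 and P(10, 12) = 540; 496 is not s-gonal.
s = 11: P(11, 10) = 415 and P(11, 11) = 506; 496 is not s-gonal.
Hits: s ∈ {3, 6} → 2.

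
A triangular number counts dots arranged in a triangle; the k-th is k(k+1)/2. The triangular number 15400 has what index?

Set n(n+1)/2 = 15400, giving n² + n − 30800 = 0.
So n = (-1 + 351) / 2 = 350/2 = 175.
Check: 175·176/2 = 15400. ✓

175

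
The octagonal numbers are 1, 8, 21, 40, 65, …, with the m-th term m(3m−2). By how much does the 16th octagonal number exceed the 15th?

91

Consecutive octagonal numbers differ by 6n − 5: here 6·16 − 5 = 91.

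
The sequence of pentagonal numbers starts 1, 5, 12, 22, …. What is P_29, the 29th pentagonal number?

1247

The 29th pentagonal number is n(3n−1)/2 with n = 29.
29·(3·29 − 1)/2 = 29·86/2 = 29·43 = 1247.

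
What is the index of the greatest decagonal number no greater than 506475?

356

Solve n(4n−3) ≤ 506475 for integer n.
n = 356 gives 505876 ≤ 506475, while n = 357 gives 508725 > 506475; so the answer is index 356.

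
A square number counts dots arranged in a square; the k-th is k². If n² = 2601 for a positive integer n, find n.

We need n² = 2601, so n = √2601 = 51.
Check: 51² = 2601. ✓

51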